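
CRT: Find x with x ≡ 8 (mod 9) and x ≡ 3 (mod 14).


m₁ = 9, m₂ = 14, gcd = 1, so CRT applies. M = m₁·m₂ = 126
Let M₁ = M/m₁ = 14, M₂ = M/m₂ = 9
Find y₁ ≡ M₁⁻¹ (mod m₁): 14⁻¹ ≡ 2 (mod 9)
Find y₂ ≡ M₂⁻¹ (mod m₂): 9⁻¹ ≡ 11 (mod 14)
x = a₁·M₁·y₁ + a₂·M₂·y₂ = 8·14·2 + 3·9·11 = 521
Reduce mod 126: x ≡ 17
Check: 17 mod 9 = 8 ✓, 17 mod 14 = 3 ✓

x ≡ 17 (mod 126)


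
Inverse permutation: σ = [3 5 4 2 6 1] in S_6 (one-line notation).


To find σ⁻¹, swap domain and range:
σ(1) = 3 → σ⁻¹(3) = 1
σ(2) = 5 → σ⁻¹(5) = 2
σ(3) = 4 → σ⁻¹(4) = 3
σ(4) = 2 → σ⁻¹(2) = 4
σ(5) = 6 → σ⁻¹(6) = 5
σ(6) = 1 → σ⁻¹(1) = 6

σ⁻¹ = [6 4 1 3 2 5]


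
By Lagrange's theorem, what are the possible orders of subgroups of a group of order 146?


Lagrange's theorem: |H| divides |G|
|G| = 146
Divisors of 146: 1, 2, 73, 146

Possible subgroup orders: {1, 2, 73, 146}


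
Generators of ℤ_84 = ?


g generates ℤ_n iff gcd(g,n) = 1
Prime factors of 84: 2, 3, 7
Generators are g ∈ {1,...,83} not divisible by any of these primes.
Generators: {1, 5, 11, 13, 17, 19, 23, 25, 29, 31, 37, 41, 43, 47, 53, 55, 59, 61, 65, 67, 71, 73, 79, 83}
Number of generators = φ(84) = 24

Generators of ℤ_84 = {1, 5, 11, 13, 17, 19, 23, 25, 29, 31, 37, 41, 43, 47, 53, 55, 59, 61, 65, 67, 71, 73, 79, 83}


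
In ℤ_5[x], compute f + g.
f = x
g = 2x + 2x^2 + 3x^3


Add coefficients mod 5:
x^0: 0 + 0 = 0 (mod 5)
x^1: 1 + 2 = 3 (mod 5)
x^2: 0 + 2 = 2 (mod 5)
x^3: 0 + 3 = 3 (mod 5)
Result: 3x + 2x^2 + 3x^3

f + g = 3x + 2x^2 + 3x^3


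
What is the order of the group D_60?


|D_n| = 2n (n rotations and n reflections)
|D_60| = 2×60 = 120

|D_60| = 120


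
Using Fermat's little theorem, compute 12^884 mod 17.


Fermat's little theorem: if p is prime and gcd(a,p)=1, then a^(p-1) ≡ 1 (mod p)
p = 17 is prime, gcd(12,17) = 1
Reduce exponent: 884 mod 16 = 4
So 12^884 ≡ 12^4 (mod 17)
12^4 mod 17 = 13

12^884 ≡ 13 (mod 17)


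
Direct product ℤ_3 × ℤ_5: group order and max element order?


|ℤ_3 × ℤ_5| = 3 × 5 = 15
Max element order = lcm(3,5) = 15
Cyclic? Yes (gcd=1)

|ℤ_3×ℤ_5| = 15, max element order = 15


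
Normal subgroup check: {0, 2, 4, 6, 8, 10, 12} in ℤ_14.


H = {0, 2, 4, 6, 8, 10, 12} in ℤ_14
ℤ_14 is abelian; every subgroup of an abelian group is normal

Yes, normal subgroup


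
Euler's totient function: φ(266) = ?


Factor n: 266 = 2 × 7 × 19
φ(n) = n · ∏(1 - 1/p) over distinct primes p | n
φ(266) = 266 · (1 - 1/2) · (1 - 1/7) · (1 - 1/19) = 108

φ(266) = 108


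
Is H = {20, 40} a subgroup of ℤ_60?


Subgroup test for H = {20, 40} in (ℤ_60, +):
(1) 0 ∈ H? No
(2) Closure: for all a,b ∈ H, (a+b) mod 60 ∈ H? No  [counterexample: 20 + 40 = 0 ∉ H]
(3) Inverses: for all a ∈ H, -a mod 60 ∈ H? Yes

No, H is not a subgroup of ℤ_60


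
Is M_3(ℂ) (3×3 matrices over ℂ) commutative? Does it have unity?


Matrix multiplication is non-commutative for n ≥ 2; the identity matrix I is the unity; singular matrices give zero divisors, so not an integral domain
Commutative: No
Integral domain: No
Has unity: Yes

M_3(ℂ) (3×3 matrices over ℂ): Commutative=No, Unity=Yes


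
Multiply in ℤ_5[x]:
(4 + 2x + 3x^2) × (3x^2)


Expand and collect like terms; reduce coefficients mod 5:
x^0: 4·0 = 0 ≡ 0 (mod 5)
x^1: 4·0 + 2·0 = 0 ≡ 0 (mod 5)
x^2: 4·3 + 2·0 + 3·0 = 12 ≡ 2 (mod 5)
x^3: 2·3 + 3·0 = 6 ≡ 1 (mod 5)
x^4: 3·3 = 9 ≡ 4 (mod 5)
Result: 2x^2 + x^3 + 4x^4

f · g = 2x^2 + x^3 + 4x^4


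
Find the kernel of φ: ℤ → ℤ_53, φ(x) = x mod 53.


Kernel = preimage of identity
ker(φ) = {x ∈ ℤ : x ≡ 0 (mod 53)} = 53ℤ = {0, ±53, ±106, ...}

ker(φ) = 53ℤ


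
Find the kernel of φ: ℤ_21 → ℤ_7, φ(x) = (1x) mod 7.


Kernel = preimage of identity
ker(φ) = {x ∈ ℤ_21 : 1x ≡ 0 (mod 7)}. Since 7 | 21, φ is well-defined. The kernel is the cyclic subgroup ⟨7⟩ of ℤ_21 (order 3), i.e. {0, 7, 14}

ker(φ) = {0, 7, 14}


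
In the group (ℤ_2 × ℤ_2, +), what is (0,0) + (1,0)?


Operation: componentwise addition mod (2, 2)
(0,0) + (1,0) = ((a₁+b₁) mod 2, (a₂+b₂) mod 2) with a = (0,0), b = (1,0)

(0,0) + (1,0) = (1,0)


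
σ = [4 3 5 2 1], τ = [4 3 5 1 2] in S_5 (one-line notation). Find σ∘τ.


σ∘τ: apply τ first, then σ
1 →τ 4 →σ 2
2 →τ 3 →σ 5
3 →τ 5 →σ 1
4 →τ 1 →σ 4
5 →τ 2 →σ 3

σ∘τ = [2 5 1 4 3]


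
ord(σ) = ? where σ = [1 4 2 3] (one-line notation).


Cycle decomposition: (2 4 3)
Cycle lengths: 3
Order = lcm(3) = 3

ord(σ) = 3


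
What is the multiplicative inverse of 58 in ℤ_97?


Use the extended Euclidean algorithm to write 1 = 58·s + 97·t; then s mod 97 is the inverse.
Euclidean algorithm:
  58 = 0·97 + 58
  97 = 1·58 + 39
  58 = 1·39 + 19
  39 = 2·19 + 1
  19 = 19·1 + 0
gcd(58,97) = 1
Back-substitution gives: 58·(-5) + 97·(3) = 1
So 58⁻¹ ≡ -5 ≡ 92 (mod 97)
Check: 58 × 92 = 5336 ≡ 1 (mod 97) ✓

58⁻¹ ≡ 92 (mod 97)


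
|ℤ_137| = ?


ℤ_n has n elements.

|ℤ_137| = 137


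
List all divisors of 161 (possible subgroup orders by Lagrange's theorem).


Lagrange's theorem: |H| divides |G|
|G| = 161
Divisors of 161: 1, 7, 23, 161

Possible subgroup orders: {1, 7, 23, 161}


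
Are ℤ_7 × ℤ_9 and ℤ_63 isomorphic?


Comparing ℤ_7 × ℤ_9 and ℤ_63:
gcd(7,9) = 1, so ℤ_7 × ℤ_9 ≅ ℤ_63 (CRT)

Yes, ℤ_7 × ℤ_9 ≅ ℤ_63


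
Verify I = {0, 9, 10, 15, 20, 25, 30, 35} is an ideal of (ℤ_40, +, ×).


Check ideal conditions for I = {0, 9, 10, 15, 20, 25, 30, 35} in ℤ_40:
(1) I is an additive subgroup? No
(2) For r ∈ ℤ_40 and a ∈ I: r·a ∈ I? No  [counterexample: r=2, a=9, r·a mod 40 = 18 ∉ I]

No, I is not an ideal of ℤ_40


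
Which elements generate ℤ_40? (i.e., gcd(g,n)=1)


g generates ℤ_n iff gcd(g,n) = 1
Prime factors of 40: 2, 5
Generators are g ∈ {1,...,39} not divisible by any of these primes.
Generators: {1, 3, 7, 9, 11, 13, 17, 19, 21, 23, 27, 29, 31, 33, 37, 39}
Number of generators = φ(40) = 16

Generators of ℤ_40 = {1, 3, 7, 9, 11, 13, 17, 19, 21, 23, 27, 29, 31, 33, 37, 39}


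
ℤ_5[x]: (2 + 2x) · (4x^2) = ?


Expand and collect like terms; reduce coefficients mod 5:
x^0: 2·0 = 0 ≡ 0 (mod 5)
x^1: 2·0 + 2·0 = 0 ≡ 0 (mod 5)
x^2: 2·4 + 2·0 = 8 ≡ 3 (mod 5)
x^3: 2·4 = 8 ≡ 3 (mod 5)
Result: 3x^2 + 3x^3

f · g = 3x^2 + 3x^3


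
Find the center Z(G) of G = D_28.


Z(G) = {g ∈ G | gx = xg for all x ∈ G}
For even n, Z(D_n) = {e, r^(n/2)}: the 180° rotation r^14 commutes with every reflection and rotation

Z(D_28) = {e, r^14}


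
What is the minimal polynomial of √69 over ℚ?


√69 satisfies x² - 69 = 0, irreducible over ℚ since 69 is squarefree

Minimal polynomial: x² - 69


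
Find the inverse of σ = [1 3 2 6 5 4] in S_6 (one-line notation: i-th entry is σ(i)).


To find σ⁻¹, swap domain and range:
σ(1) = 1 → σ⁻¹(1) = 1
σ(2) = 3 → σ⁻¹(3) = 2
σ(3) = 2 → σ⁻¹(2) = 3
σ(4) = 6 → σ⁻¹(6) = 4
σ(5) = 5 → σ⁻¹(5) = 5
σ(6) = 4 → σ⁻¹(4) = 6

σ⁻¹ = [1 3 2 6 5 4]


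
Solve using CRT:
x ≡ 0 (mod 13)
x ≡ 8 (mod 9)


m₁ = 13, m₂ = 9, gcd = 1, so CRT applies. M = m₁·m₂ = 117
Let M₁ = M/m₁ = 9, M₂ = M/m₂ = 13
Find y₁ ≡ M₁⁻¹ (mod m₁): 9⁻¹ ≡ 3 (mod 13)
Find y₂ ≡ M₂⁻¹ (mod m₂): 13⁻¹ ≡ 7 (mod 9)
x = a₁·M₁·y₁ + a₂·M₂·y₂ = 0·9·3 + 8·13·7 = 728
Reduce mod 117: x ≡ 26
Check: 26 mod 13 = 0 ✓, 26 mod 9 = 8 ✓

x ≡ 26 (mod 117)


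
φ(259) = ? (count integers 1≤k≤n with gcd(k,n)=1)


Factor n: 259 = 7 × 37
φ(n) = n · ∏(1 - 1/p) over distinct primes p | n
φ(259) = 259 · (1 - 1/7) · (1 - 1/37) = 216

φ(259) = 216


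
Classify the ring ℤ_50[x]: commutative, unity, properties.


ℤ_50 has zero divisors (2·25 ≡ 0), and these lift to constant zero divisors in ℤ_50[x]; so not an integral domain
Commutative: Yes
Integral domain: No
Has unity: Yes

ℤ_50[x]: Commutative=Yes, Unity=Yes


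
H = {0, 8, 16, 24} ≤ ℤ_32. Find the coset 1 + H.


1 + H = {1 + h (mod 32) : h ∈ H}
1+0=1, 1+8=9, 1+16=17, 1+24=25

1 + H = {1, 9, 17, 25}


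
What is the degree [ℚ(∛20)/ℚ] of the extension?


∛20 has minimal polynomial x³ - 20 (irreducible over ℚ since 20 is not a perfect cube)

[ℚ(∛20)/ℚ] = 3


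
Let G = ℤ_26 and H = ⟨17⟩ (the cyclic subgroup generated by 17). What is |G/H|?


|⟨17⟩| = n / gcd(17, 26) = 26 / 1 = 26
H is normal (ℤ_26 is abelian).
|G/H| = |G| / |H| = 26 / 26 = 1

|G/H| = 1


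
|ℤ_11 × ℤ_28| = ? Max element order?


|ℤ_11 × ℤ_28| = 11 × 28 = 308
Max element order = lcm(11,28) = 308
Cyclic? Yes (gcd=1)

|ℤ_11×ℤ_28| = 308, max element order = 308


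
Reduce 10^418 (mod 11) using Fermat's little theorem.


Fermat's little theorem: if p is prime and gcd(a,p)=1, then a^(p-1) ≡ 1 (mod p)
p = 11 is prime, gcd(10,11) = 1
Reduce exponent: 418 mod 10 = 8
So 10^418 ≡ 10^8 (mod 11)
10^8 mod 11 = 1

10^418 ≡ 1 (mod 11)


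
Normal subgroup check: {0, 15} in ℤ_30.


H = {0, 15} in ℤ_30
ℤ_30 is abelian; every subgroup of an abelian group is normal

Yes, normal subgroup


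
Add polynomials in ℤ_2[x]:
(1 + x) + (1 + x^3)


Add coefficients mod 2:
x^0: 1 + 1 = 0 (mod 2)
x^1: 1 + 0 = 1 (mod 2)
x^2: 0 + 0 = 0 (mod 2)
x^3: 0 + 1 = 1 (mod 2)
Result: x + x^3

f + g = x + x^3


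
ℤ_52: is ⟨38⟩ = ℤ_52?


g generates ℤ_n iff gcd(g, n) = 1
gcd(38, 52) = 2
Since gcd = 2 ≠ 1, ⟨38⟩ has order 26 < 52, so 38 is not a generator.

No, 38 does not generate ℤ_52


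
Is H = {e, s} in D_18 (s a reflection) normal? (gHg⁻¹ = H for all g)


H = {e, s} in D_18 (s a reflection)
r·s·r⁻¹ = sr⁻² ≠ s for n ≥ 3, so {e, s} is not closed under conjugation

No, not a normal subgroup


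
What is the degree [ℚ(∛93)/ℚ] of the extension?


∛93 has minimal polynomial x³ - 93 (irreducible over ℚ since 93 is not a perfect cube)

[ℚ(∛93)/ℚ] = 3


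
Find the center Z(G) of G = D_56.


Z(G) = {g ∈ G | gx = xg for all x ∈ G}
For even n, Z(D_n) = {e, r^(n/2)}: the 180° rotation r^28 commutes with every reflection and rotation

Z(D_56) = {e, r^28}


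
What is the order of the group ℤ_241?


ℤ_n has n elements.

|ℤ_241| = 241


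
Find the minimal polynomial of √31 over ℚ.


√31 satisfies x² - 31 = 0, irreducible over ℚ since 31 is squarefree

Minimal polynomial: x² - 31


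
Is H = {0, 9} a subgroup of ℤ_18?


Subgroup test for H = {0, 9} in (ℤ_18, +):
(1) 0 ∈ H? Yes
(2) Closure: for all a,b ∈ H, (a+b) mod 18 ∈ H? Yes
(3) Inverses: for all a ∈ H, -a mod 18 ∈ H? Yes

Yes, H is a subgroup of ℤ_18


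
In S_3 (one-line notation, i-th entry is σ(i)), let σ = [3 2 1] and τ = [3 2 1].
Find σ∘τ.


σ∘τ: apply τ first, then σ
1 →τ 3 →σ 1
2 →τ 2 →σ 2
3 →τ 1 →σ 3

σ∘τ = [1 2 3]


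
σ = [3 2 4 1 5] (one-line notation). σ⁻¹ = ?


To find σ⁻¹, swap domain and range:
σ(1) = 3 → σ⁻¹(3) = 1
σ(2) = 2 → σ⁻¹(2) = 2
σ(3) = 4 → σ⁻¹(4) = 3
σ(4) = 1 → σ⁻¹(1) = 4
σ(5) = 5 → σ⁻¹(5) = 5

σ⁻¹ = [4 2 1 3 5]


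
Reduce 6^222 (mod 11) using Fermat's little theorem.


Fermat's little theorem: if p is prime and gcd(a,p)=1, then a^(p-1) ≡ 1 (mod p)
p = 11 is prime, gcd(6,11) = 1
Reduce exponent: 222 mod 10 = 2
So 6^222 ≡ 6^2 (mod 11)
6^2 mod 11 = 3

6^222 ≡ 3 (mod 11)


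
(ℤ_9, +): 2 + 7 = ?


Operation: addition mod 9
2 + 7 = (a + b) mod 9 with a = 2, b = 7

2 + 7 = 0


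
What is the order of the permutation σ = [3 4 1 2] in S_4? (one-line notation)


Cycle decomposition: (1 3) (2 4)
Cycle lengths: 2, 2
Order = lcm(2, 2) = 2

ord(σ) = 2


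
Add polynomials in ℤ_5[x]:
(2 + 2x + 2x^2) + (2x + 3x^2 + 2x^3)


Add coefficients mod 5:
x^0: 2 + 0 = 2 (mod 5)
x^1: 2 + 2 = 4 (mod 5)
x^2: 2 + 3 = 0 (mod 5)
x^3: 0 + 2 = 2 (mod 5)
Result: 2 + 4x + 2x^3

f + g = 2 + 4x + 2x^3


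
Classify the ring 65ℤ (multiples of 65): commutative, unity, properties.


65ℤ is a commutative ring under +,× but has no multiplicative identity (1 ∉ 65ℤ); it has no zero divisors, but without unity it is not an integral domain
Commutative: Yes
Integral domain: No
Has unity: No

65ℤ (multiples of 65): Commutative=Yes, Unity=No


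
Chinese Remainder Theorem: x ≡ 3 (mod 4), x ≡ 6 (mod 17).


m₁ = 4, m₂ = 17, gcd = 1, so CRT applies. M = m₁·m₂ = 68
Let M₁ = M/m₁ = 17, M₂ = M/m₂ = 4
Find y₁ ≡ M₁⁻¹ (mod m₁): 17⁻¹ ≡ 1 (mod 4)
Find y₂ ≡ M₂⁻¹ (mod m₂): 4⁻¹ ≡ 13 (mod 17)
x = a₁·M₁·y₁ + a₂·M₂·y₂ = 3·17·1 + 6·4·13 = 363
Reduce mod 68: x ≡ 23
Check: 23 mod 4 = 3 ✓, 23 mod 17 = 6 ✓

x ≡ 23 (mod 68)


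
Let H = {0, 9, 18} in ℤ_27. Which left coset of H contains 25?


25 + H = {25 + h (mod 27) : h ∈ H}
25+0=25, 25+9=7, 25+18=16
25 + H = {7, 16, 25} = 7 + H

25 + H = {7, 16, 25}


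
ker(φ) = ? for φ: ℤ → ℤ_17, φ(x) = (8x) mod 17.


Kernel = preimage of identity
ker(φ) = {x ∈ ℤ : 8x ≡ 0 (mod 17)}. gcd(8,17) = 1, so 8x ≡ 0 (mod 17) ⟺ x ≡ 0 (mod 17/1 = 17). Hence ker(φ) = 17ℤ

ker(φ) = 17ℤ


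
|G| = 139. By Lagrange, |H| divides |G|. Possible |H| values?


Lagrange's theorem: |H| divides |G|
|G| = 139
Divisors of 139: 1, 139

Possible subgroup orders: {1, 139}


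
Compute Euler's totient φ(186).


Factor n: 186 = 2 × 3 × 31
φ(n) = n · ∏(1 - 1/p) over distinct primes p | n
φ(186) = 186 · (1 - 1/2) · (1 - 1/3) · (1 - 1/31) = 60

φ(186) = 60


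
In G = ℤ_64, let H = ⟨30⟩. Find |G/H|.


|⟨30⟩| = n / gcd(30, 64) = 64 / 2 = 32
H is normal (ℤ_64 is abelian).
|G/H| = |G| / |H| = 64 / 32 = 2

|G/H| = 2


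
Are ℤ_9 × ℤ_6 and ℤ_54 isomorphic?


Comparing ℤ_9 × ℤ_6 and ℤ_54:
gcd(9,6) = 3 ≠ 1. Max element order in ℤ_9×ℤ_6 is lcm(9,6) = 18 < 54, so it has no element of order 54

No, ℤ_9 × ℤ_6 ≇ ℤ_54


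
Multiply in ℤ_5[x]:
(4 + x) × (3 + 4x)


Expand and collect like terms; reduce coefficients mod 5:
x^0: 4·3 = 12 ≡ 2 (mod 5)
x^1: 4·4 + 1·3 = 19 ≡ 4 (mod 5)
x^2: 1·4 = 4 ≡ 4 (mod 5)
Result: 2 + 4x + 4x^2

f · g = 2 + 4x + 4x^2


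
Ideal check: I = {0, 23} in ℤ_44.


Check ideal conditions for I = {0, 23} in ℤ_44:
(1) I is an additive subgroup? No
(2) For r ∈ ℤ_44 and a ∈ I: r·a ∈ I? No  [counterexample: r=2, a=23, r·a mod 44 = 2 ∉ I]

No, I is not an ideal of ℤ_44


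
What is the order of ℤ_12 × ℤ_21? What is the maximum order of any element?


|ℤ_12 × ℤ_21| = 12 × 21 = 252
Max element order = lcm(12,21) = 84
Cyclic? No (gcd=3)

|ℤ_12×ℤ_21| = 252, max element order = 84


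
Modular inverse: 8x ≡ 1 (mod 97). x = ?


Use the extended Euclidean algorithm to write 1 = 8·s + 97·t; then s mod 97 is the inverse.
Euclidean algorithm:
  8 = 0·97 + 8
  97 = 12·8 + 1
  8 = 8·1 + 0
gcd(8,97) = 1
Back-substitution gives: 8·(-12) + 97·(1) = 1
So 8⁻¹ ≡ -12 ≡ 85 (mod 97)
Check: 8 × 85 = 680 ≡ 1 (mod 97) ✓

8⁻¹ ≡ 85 (mod 97)


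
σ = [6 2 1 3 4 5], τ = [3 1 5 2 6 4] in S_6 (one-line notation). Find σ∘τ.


σ∘τ: apply τ first, then σ
1 →τ 3 →σ 1
2 →τ 1 →σ 6
3 →τ 5 →σ 4
4 →τ 2 →σ 2
5 →τ 6 →σ 5
6 →τ 4 →σ 3

σ∘τ = [1 6 4 2 5 3]


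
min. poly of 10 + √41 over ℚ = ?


Let α = 10 + √41. Then α - 10 = √41, so (α - 10)² = 41, giving α² - 20α + 59 = 0. Degree 2 and α ∉ ℚ, so this is the minimal polynomial.

Minimal polynomial: x² - 20x + 59


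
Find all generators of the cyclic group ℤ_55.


g generates ℤ_n iff gcd(g,n) = 1
Prime factors of 55: 5, 11
Generators are g ∈ {1,...,54} not divisible by any of these primes.
Generators: {1, 2, 3, 4, 6, 7, 8, 9, 12, 13, 14, 16, 17, 18, 19, 21, 23, 24, 26, 27, 28, 29, 31, 32, 34, 36, 37, 38, 39, 41, 42, 43, 46, 47, 48, 49, 51, 52, 53, 54}
Number of generators = φ(55) = 40

Generators of ℤ_55 = {1, 2, 3, 4, 6, 7, 8, 9, 12, 13, 14, 16, 17, 18, 19, 21, 23, 24, 26, 27, 28, 29, 31, 32, 34, 36, 37, 38, 39, 41, 42, 43, 46, 47, 48, 49, 51, 52, 53, 54}


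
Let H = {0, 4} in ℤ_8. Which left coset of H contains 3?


3 + H = {3 + h (mod 8) : h ∈ H}
3+0=3, 3+4=7

3 + H = {3, 7}


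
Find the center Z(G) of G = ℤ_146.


Z(G) = {g ∈ G | gx = xg for all x ∈ G}
ℤ_146 is abelian, so Z(G) = G

Z(ℤ_146) = ℤ_146


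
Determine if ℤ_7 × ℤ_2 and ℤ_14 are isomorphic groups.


Comparing ℤ_7 × ℤ_2 and ℤ_14:
gcd(7,2) = 1, so ℤ_7 × ℤ_2 ≅ ℤ_14 (CRT)

Yes, ℤ_7 × ℤ_2 ≅ ℤ_14


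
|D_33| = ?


|D_n| = 2n (n rotations and n reflections)
|D_33| = 2×33 = 66

|D_33| = 66


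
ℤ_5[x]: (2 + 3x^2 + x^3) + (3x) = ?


Add coefficients mod 5:
x^0: 2 + 0 = 2 (mod 5)
x^1: 0 + 3 = 3 (mod 5)
x^2: 3 + 0 = 3 (mod 5)
x^3: 1 + 0 = 1 (mod 5)
Result: 2 + 3x + 3x^2 + x^3

f + g = 2 + 3x + 3x^2 + x^3


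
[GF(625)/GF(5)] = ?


GF(625) = GF(5^4), so the extension degree is 4

[GF(625)/GF(5)] = 4


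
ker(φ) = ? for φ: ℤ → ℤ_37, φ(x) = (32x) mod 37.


Kernel = preimage of identity
ker(φ) = {x ∈ ℤ : 32x ≡ 0 (mod 37)}. gcd(32,37) = 1, so 32x ≡ 0 (mod 37) ⟺ x ≡ 0 (mod 37/1 = 37). Hence ker(φ) = 37ℤ

ker(φ) = 37ℤ


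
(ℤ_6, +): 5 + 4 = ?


Operation: addition mod 6
5 + 4 = (a + b) mod 6 with a = 5, b = 4

5 + 4 = 3


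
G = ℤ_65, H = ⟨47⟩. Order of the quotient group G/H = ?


|⟨47⟩| = n / gcd(47, 65) = 65 / 1 = 65
H is normal (ℤ_65 is abelian).
|G/H| = |G| / |H| = 65 / 65 = 1

|G/H| = 1


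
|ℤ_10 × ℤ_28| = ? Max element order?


|ℤ_10 × ℤ_28| = 10 × 28 = 280
Max element order = lcm(10,28) = 140
Cyclic? No (gcd=2)

|ℤ_10×ℤ_28| = 280, max element order = 140


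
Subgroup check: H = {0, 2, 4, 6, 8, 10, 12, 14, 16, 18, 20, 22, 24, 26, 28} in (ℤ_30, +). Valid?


Subgroup test for H = {0, 2, 4, 6, 8, 10, 12, 14, 16, 18, 20, 22, 24, 26, 28} in (ℤ_30, +):
(1) 0 ∈ H? Yes
(2) Closure: for all a,b ∈ H, (a+b) mod 30 ∈ H? Yes
(3) Inverses: for all a ∈ H, -a mod 30 ∈ H? Yes

Yes, H is a subgroup of ℤ_30


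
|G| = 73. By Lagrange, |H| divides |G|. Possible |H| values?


Lagrange's theorem: |H| divides |G|
|G| = 73
Divisors of 73: 1, 73

Possible subgroup orders: {1, 73}


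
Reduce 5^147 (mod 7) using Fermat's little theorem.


Fermat's little theorem: if p is prime and gcd(a,p)=1, then a^(p-1) ≡ 1 (mod p)
p = 7 is prime, gcd(5,7) = 1
Reduce exponent: 147 mod 6 = 3
So 5^147 ≡ 5^3 (mod 7)
5^3 mod 7 = 6

5^147 ≡ 6 (mod 7)


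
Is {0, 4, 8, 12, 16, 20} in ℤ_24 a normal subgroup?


H = {0, 4, 8, 12, 16, 20} in ℤ_24
ℤ_24 is abelian; every subgroup of an abelian group is normal

Yes, normal subgroup


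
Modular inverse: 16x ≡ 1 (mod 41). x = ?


Use the extended Euclidean algorithm to write 1 = 16·s + 41·t; then s mod 41 is the inverse.
Euclidean algorithm:
  16 = 0·41 + 16
  41 = 2·16 + 9
  16 = 1·9 + 7
  9 = 1·7 + 2
  7 = 3·2 + 1
  2 = 2·1 + 0
gcd(16,41) = 1
Back-substitution gives: 16·(18) + 41·(-7) = 1
So 16⁻¹ ≡ 18 ≡ 18 (mod 41)
Check: 16 × 18 = 288 ≡ 1 (mod 41) ✓

16⁻¹ ≡ 18 (mod 41)


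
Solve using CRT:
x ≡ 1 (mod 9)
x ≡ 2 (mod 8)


m₁ = 9, m₂ = 8, gcd = 1, so CRT applies. M = m₁·m₂ = 72
Let M₁ = M/m₁ = 8, M₂ = M/m₂ = 9
Find y₁ ≡ M₁⁻¹ (mod m₁): 8⁻¹ ≡ 8 (mod 9)
Find y₂ ≡ M₂⁻¹ (mod m₂): 9⁻¹ ≡ 1 (mod 8)
x = a₁·M₁·y₁ + a₂·M₂·y₂ = 1·8·8 + 2·9·1 = 82
Reduce mod 72: x ≡ 10
Check: 10 mod 9 = 1 ✓, 10 mod 8 = 2 ✓

x ≡ 10 (mod 72)


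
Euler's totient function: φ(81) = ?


Factor n: 81 = 3^4
φ(n) = n · ∏(1 - 1/p) over distinct primes p | n
φ(81) = 81 · (1 - 1/3) = 54

φ(81) = 54


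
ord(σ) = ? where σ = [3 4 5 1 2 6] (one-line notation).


Cycle decomposition: (1 3 5 2 4)
Cycle lengths: 5
Order = lcm(5) = 5

ord(σ) = 5


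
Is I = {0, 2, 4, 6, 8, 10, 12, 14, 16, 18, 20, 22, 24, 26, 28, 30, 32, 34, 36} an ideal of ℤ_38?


Check ideal conditions for I = {0, 2, 4, 6, 8, 10, 12, 14, 16, 18, 20, 22, 24, 26, 28, 30, 32, 34, 36} in ℤ_38:
(1) I is an additive subgroup? Yes
(2) For r ∈ ℤ_38 and a ∈ I: r·a ∈ I? Yes

Yes, I is an ideal of ℤ_38


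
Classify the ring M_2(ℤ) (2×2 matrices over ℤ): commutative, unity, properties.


Matrix multiplication is non-commutative for n ≥ 2; the identity matrix I is the unity; singular matrices give zero divisors, so not an integral domain
Commutative: No
Integral domain: No
Has unity: Yes

M_2(ℤ) (2×2 matrices over ℤ): Commutative=No, Unity=Yes


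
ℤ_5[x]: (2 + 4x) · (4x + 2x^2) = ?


Expand and collect like terms; reduce coefficients mod 5:
x^0: 2·0 = 0 ≡ 0 (mod 5)
x^1: 2·4 + 4·0 = 8 ≡ 3 (mod 5)
x^2: 2·2 + 4·4 = 20 ≡ 0 (mod 5)
x^3: 4·2 = 8 ≡ 3 (mod 5)
Result: 3x + 3x^3

f · g = 3x + 3x^3


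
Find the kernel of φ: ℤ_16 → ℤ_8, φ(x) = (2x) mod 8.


Kernel = preimage of identity
ker(φ) = {x ∈ ℤ_16 : 2x ≡ 0 (mod 8)}. Since 8 | 16, φ is well-defined. The kernel is the cyclic subgroup ⟨4⟩ of ℤ_16 (order 4), i.e. {0, 4, 8, 12}

ker(φ) = {0, 4, 8, 12}


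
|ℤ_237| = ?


ℤ_n has n elements.

|ℤ_237| = 237


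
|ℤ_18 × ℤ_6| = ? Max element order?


|ℤ_18 × ℤ_6| = 18 × 6 = 108
Max element order = lcm(18,6) = 18
Cyclic? No (gcd=6)

|ℤ_18×ℤ_6| = 108, max element order = 18


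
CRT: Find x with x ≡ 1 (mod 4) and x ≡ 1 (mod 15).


m₁ = 4, m₂ = 15, gcd = 1, so CRT applies. M = m₁·m₂ = 60
Let M₁ = M/m₁ = 15, M₂ = M/m₂ = 4
Find y₁ ≡ M₁⁻¹ (mod m₁): 15⁻¹ ≡ 3 (mod 4)
Find y₂ ≡ M₂⁻¹ (mod m₂): 4⁻¹ ≡ 4 (mod 15)
x = a₁·M₁·y₁ + a₂·M₂·y₂ = 1·15·3 + 1·4·4 = 61
Reduce mod 60: x ≡ 1
Check: 1 mod 4 = 1 ✓, 1 mod 15 = 1 ✓

x ≡ 1 (mod 60)


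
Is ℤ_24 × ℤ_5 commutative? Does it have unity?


Direct product ring; commutative with unity (1,1); but (1,0)·(0,1) = (0,0) gives zero divisors, so not an integral domain
Commutative: Yes
Integral domain: No
Has unity: Yes

ℤ_24 × ℤ_5: Commutative=Yes, Unity=Yes


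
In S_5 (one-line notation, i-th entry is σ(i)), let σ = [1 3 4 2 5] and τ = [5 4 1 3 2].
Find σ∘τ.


σ∘τ: apply τ first, then σ
1 →τ 5 →σ 5
2 →τ 4 →σ 2
3 →τ 1 →σ 1
4 →τ 3 →σ 4
5 →τ 2 →σ 3

σ∘τ = [5 2 1 4 3]


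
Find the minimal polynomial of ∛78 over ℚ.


∛78 satisfies x³ - 78 = 0, irreducible over ℚ (no rational root; 78 is not a perfect cube)

Minimal polynomial: x³ - 78


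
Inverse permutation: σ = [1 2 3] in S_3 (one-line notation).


To find σ⁻¹, swap domain and range:
σ(1) = 1 → σ⁻¹(1) = 1
σ(2) = 2 → σ⁻¹(2) = 2
σ(3) = 3 → σ⁻¹(3) = 3

σ⁻¹ = [1 2 3]


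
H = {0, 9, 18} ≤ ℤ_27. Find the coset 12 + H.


12 + H = {12 + h (mod 27) : h ∈ H}
12+0=12, 12+9=21, 12+18=3
12 + H = {3, 12, 21} = 3 + H

12 + H = {3, 12, 21}


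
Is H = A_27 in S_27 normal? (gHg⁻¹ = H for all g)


H = A_27 in S_27
A_27 has index 2 in S_27, and every subgroup of index 2 is normal

Yes, normal subgroup


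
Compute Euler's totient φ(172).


Factor n: 172 = 2^2 × 43
φ(n) = n · ∏(1 - 1/p) over distinct primes p | n
φ(172) = 172 · (1 - 1/2) · (1 - 1/43) = 84

φ(172) = 84


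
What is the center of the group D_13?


Z(G) = {g ∈ G | gx = xg for all x ∈ G}
For odd n, Z(D_n) = {e}: no nontrivial rotation commutes with all reflections

Z(D_13) = {e}


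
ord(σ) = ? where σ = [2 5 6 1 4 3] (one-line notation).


Cycle decomposition: (1 2 5 4) (3 6)
Cycle lengths: 4, 2
Order = lcm(4, 2) = 4

ord(σ) = 4


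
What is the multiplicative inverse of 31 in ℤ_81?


Use the extended Euclidean algorithm to write 1 = 31·s + 81·t; then s mod 81 is the inverse.
Euclidean algorithm:
  31 = 0·81 + 31
  81 = 2·31 + 19
  31 = 1·19 + 12
  19 = 1·12 + 7
  12 = 1·7 + 5
  7 = 1·5 + 2
  5 = 2·2 + 1
  2 = 2·1 + 0
gcd(31,81) = 1
Back-substitution gives: 31·(34) + 81·(-13) = 1
So 31⁻¹ ≡ 34 ≡ 34 (mod 81)
Check: 31 × 34 = 1054 ≡ 1 (mod 81) ✓

31⁻¹ ≡ 34 (mod 81)


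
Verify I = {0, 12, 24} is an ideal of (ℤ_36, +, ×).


Check ideal conditions for I = {0, 12, 24} in ℤ_36:
(1) I is an additive subgroup? Yes
(2) For r ∈ ℤ_36 and a ∈ I: r·a ∈ I? Yes

Yes, I is an ideal of ℤ_36


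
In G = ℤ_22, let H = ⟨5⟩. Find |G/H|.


|⟨5⟩| = n / gcd(5, 22) = 22 / 1 = 22
H is normal (ℤ_22 is abelian).
|G/H| = |G| / |H| = 22 / 22 = 1

|G/H| = 1


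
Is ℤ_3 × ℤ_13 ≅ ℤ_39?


Comparing ℤ_3 × ℤ_13 and ℤ_39:
gcd(3,13) = 1, so ℤ_3 × ℤ_13 ≅ ℤ_39 (CRT)

Yes, ℤ_3 × ℤ_13 ≅ ℤ_39


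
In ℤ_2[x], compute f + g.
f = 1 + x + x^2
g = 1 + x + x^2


Add coefficients mod 2:
x^0: 1 + 1 = 0 (mod 2)
x^1: 1 + 1 = 0 (mod 2)
x^2: 1 + 1 = 0 (mod 2)
Result: 0

f + g = 0


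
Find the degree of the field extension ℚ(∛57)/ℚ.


∛57 has minimal polynomial x³ - 57 (irreducible over ℚ since 57 is not a perfect cube)

[ℚ(∛57)/ℚ] = 3


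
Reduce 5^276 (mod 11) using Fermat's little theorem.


Fermat's little theorem: if p is prime and gcd(a,p)=1, then a^(p-1) ≡ 1 (mod p)
p = 11 is prime, gcd(5,11) = 1
Reduce exponent: 276 mod 10 = 6
So 5^276 ≡ 5^6 (mod 11)
5^6 mod 11 = 5

5^276 ≡ 5 (mod 11)


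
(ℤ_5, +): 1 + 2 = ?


Operation: addition mod 5
1 + 2 = (a + b) mod 5 with a = 1, b = 2

1 + 2 = 3


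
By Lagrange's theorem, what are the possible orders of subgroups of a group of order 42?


Lagrange's theorem: |H| divides |G|
|G| = 42
Divisors of 42: 1, 2, 3, 6, 7, 14, 21, 42

Possible subgroup orders: {1, 2, 3, 6, 7, 14, 21, 42}


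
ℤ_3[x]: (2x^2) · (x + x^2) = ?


Expand and collect like terms; reduce coefficients mod 3:
x^0: 0·0 = 0 ≡ 0 (mod 3)
x^1: 0·1 + 0·0 = 0 ≡ 0 (mod 3)
x^2: 0·1 + 0·1 + 2·0 = 0 ≡ 0 (mod 3)
x^3: 0·1 + 2·1 = 2 ≡ 2 (mod 3)
x^4: 2·1 = 2 ≡ 2 (mod 3)
Result: 2x^3 + 2x^4

f · g = 2x^3 + 2x^4


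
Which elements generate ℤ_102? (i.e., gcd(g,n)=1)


g generates ℤ_n iff gcd(g,n) = 1
Prime factors of 102: 2, 3, 17
Generators are g ∈ {1,...,101} not divisible by any of these primes.
Generators: {1, 5, 7, 11, 13, 19, 23, 25, 29, 31, 35, 37, 41, 43, 47, 49, 53, 55, 59, 61, 65, 67, 71, 73, 77, 79, 83, 89, 91, 95, 97, 101}
Number of generators = φ(102) = 32

Generators of ℤ_102 = {1, 5, 7, 11, 13, 19, 23, 25, 29, 31, 35, 37, 41, 43, 47, 49, 53, 55, 59, 61, 65, 67, 71, 73, 77, 79, 83, 89, 91, 95, 97, 101}


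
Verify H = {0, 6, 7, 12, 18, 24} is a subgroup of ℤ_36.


Subgroup test for H = {0, 6, 7, 12, 18, 24} in (ℤ_36, +):
(1) 0 ∈ H? Yes
(2) Closure: for all a,b ∈ H, (a+b) mod 36 ∈ H? No  [counterexample: 6 + 7 = 13 ∉ H]
(3) Inverses: for all a ∈ H, -a mod 36 ∈ H? No

No, H is not a subgroup of ℤ_36


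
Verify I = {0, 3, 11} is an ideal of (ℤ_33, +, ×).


Check ideal conditions for I = {0, 3, 11} in ℤ_33:
(1) I is an additive subgroup? No
(2) For r ∈ ℤ_33 and a ∈ I: r·a ∈ I? No  [counterexample: r=2, a=3, r·a mod 33 = 6 ∉ I]

No, I is not an ideal of ℤ_33


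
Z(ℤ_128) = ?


Z(G) = {g ∈ G | gx = xg for all x ∈ G}
ℤ_128 is abelian, so Z(G) = G

Z(ℤ_128) = ℤ_128


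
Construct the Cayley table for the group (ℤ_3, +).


Elements: {0, 1, 2}
Operation: addition mod 3
Entry (a, b) = (a + b) mod 3

Cayley table:
  | 0 | 1 | 2
0 | 0 | 1 | 2
1 | 1 | 2 | 0
2 | 2 | 0 | 1


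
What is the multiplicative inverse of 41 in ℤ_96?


Use the extended Euclidean algorithm to write 1 = 41·s + 96·t; then s mod 96 is the inverse.
Euclidean algorithm:
  41 = 0·96 + 41
  96 = 2·41 + 14
  41 = 2·14 + 13
  14 = 1·13 + 1
  13 = 13·1 + 0
gcd(41,96) = 1
Back-substitution gives: 41·(-7) + 96·(3) = 1
So 41⁻¹ ≡ -7 ≡ 89 (mod 96)
Check: 41 × 89 = 3649 ≡ 1 (mod 96) ✓

41⁻¹ ≡ 89 (mod 96)


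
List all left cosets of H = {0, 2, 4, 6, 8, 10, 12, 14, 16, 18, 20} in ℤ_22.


H = {0, 2, 4, 6, 8, 10, 12, 14, 16, 18, 20}, |H| = 11
Number of cosets = |G|/|H| = 22/11 = 2
0 + H = {0, 2, 4, 6, 8, 10, 12, 14, 16, 18, 20}
1 + H = {1, 3, 5, 7, 9, 11, 13, 15, 17, 19, 21}

Cosets: 0+H={0,2,4,6,8,10,12,14,16,18,20}; 1+H={1,3,5,7,9,11,13,15,17,19,21}


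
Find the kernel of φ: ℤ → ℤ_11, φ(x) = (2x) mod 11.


Kernel = preimage of identity
ker(φ) = {x ∈ ℤ : 2x ≡ 0 (mod 11)}. gcd(2,11) = 1, so 2x ≡ 0 (mod 11) ⟺ x ≡ 0 (mod 11/1 = 11). Hence ker(φ) = 11ℤ

ker(φ) = 11ℤ


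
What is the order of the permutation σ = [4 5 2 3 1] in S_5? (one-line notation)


Cycle decomposition: (1 4 3 2 5)
Cycle lengths: 5
Order = lcm(5) = 5

ord(σ) = 5


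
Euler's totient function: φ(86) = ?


Factor n: 86 = 2 × 43
φ(n) = n · ∏(1 - 1/p) over distinct primes p | n
φ(86) = 86 · (1 - 1/2) · (1 - 1/43) = 42

φ(86) = 42


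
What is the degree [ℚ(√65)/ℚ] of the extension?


√65 has minimal polynomial x² - 65 (irreducible over ℚ since 65 is squarefree)

[ℚ(√65)/ℚ] = 2


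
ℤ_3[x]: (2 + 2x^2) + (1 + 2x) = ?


Add coefficients mod 3:
x^0: 2 + 1 = 0 (mod 3)
x^1: 0 + 2 = 2 (mod 3)
x^2: 2 + 0 = 2 (mod 3)
Result: 2x + 2x^2

f + g = 2x + 2x^2


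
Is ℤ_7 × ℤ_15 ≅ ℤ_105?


Comparing ℤ_7 × ℤ_15 and ℤ_105:
gcd(7,15) = 1, so ℤ_7 × ℤ_15 ≅ ℤ_105 (CRT)

Yes, ℤ_7 × ℤ_15 ≅ ℤ_105


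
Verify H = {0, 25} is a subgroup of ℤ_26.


Subgroup test for H = {0, 25} in (ℤ_26, +):
(1) 0 ∈ H? Yes
(2) Closure: for all a,b ∈ H, (a+b) mod 26 ∈ H? No  [counterexample: 25 + 25 = 24 ∉ H]
(3) Inverses: for all a ∈ H, -a mod 26 ∈ H? No

No, H is not a subgroup of ℤ_26


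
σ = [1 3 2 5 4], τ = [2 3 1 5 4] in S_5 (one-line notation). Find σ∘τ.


σ∘τ: apply τ first, then σ
1 →τ 2 →σ 3
2 →τ 3 →σ 2
3 →τ 1 →σ 1
4 →τ 5 →σ 4
5 →τ 4 →σ 5

σ∘τ = [3 2 1 4 5]


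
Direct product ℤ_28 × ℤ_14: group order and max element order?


|ℤ_28 × ℤ_14| = 28 × 14 = 392
Max element order = lcm(28,14) = 28
Cyclic? No (gcd=14)

|ℤ_28×ℤ_14| = 392, max element order = 28


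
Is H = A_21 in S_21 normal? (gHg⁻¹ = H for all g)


H = A_21 in S_21
A_21 has index 2 in S_21, and every subgroup of index 2 is normal

Yes, normal subgroup


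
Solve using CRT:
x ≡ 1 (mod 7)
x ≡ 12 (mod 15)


m₁ = 7, m₂ = 15, gcd = 1, so CRT applies. M = m₁·m₂ = 105
Let M₁ = M/m₁ = 15, M₂ = M/m₂ = 7
Find y₁ ≡ M₁⁻¹ (mod m₁): 15⁻¹ ≡ 1 (mod 7)
Find y₂ ≡ M₂⁻¹ (mod m₂): 7⁻¹ ≡ 13 (mod 15)
x = a₁·M₁·y₁ + a₂·M₂·y₂ = 1·15·1 + 12·7·13 = 1107
Reduce mod 105: x ≡ 57
Check: 57 mod 7 = 1 ✓, 57 mod 15 = 12 ✓

x ≡ 57 (mod 105)


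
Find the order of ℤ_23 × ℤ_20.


|A × B| = |A| · |B|
|ℤ_23 × ℤ_20| = 23 × 20 = 460

|ℤ_23 × ℤ_20| = 460


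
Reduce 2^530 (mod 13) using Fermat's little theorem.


Fermat's little theorem: if p is prime and gcd(a,p)=1, then a^(p-1) ≡ 1 (mod p)
p = 13 is prime, gcd(2,13) = 1
Reduce exponent: 530 mod 12 = 2
So 2^530 ≡ 2^2 (mod 13)
2^2 mod 13 = 4

2^530 ≡ 4 (mod 13)


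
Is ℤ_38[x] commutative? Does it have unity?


ℤ_38 has zero divisors (2·19 ≡ 0), and these lift to constant zero divisors in ℤ_38[x]; so not an integral domain
Commutative: Yes
Integral domain: No
Has unity: Yes

ℤ_38[x]: Commutative=Yes, Unity=Yes


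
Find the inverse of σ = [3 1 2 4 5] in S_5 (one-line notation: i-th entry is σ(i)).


To find σ⁻¹, swap domain and range:
σ(1) = 3 → σ⁻¹(3) = 1
σ(2) = 1 → σ⁻¹(1) = 2
σ(3) = 2 → σ⁻¹(2) = 3
σ(4) = 4 → σ⁻¹(4) = 4
σ(5) = 5 → σ⁻¹(5) = 5

σ⁻¹ = [2 3 1 4 5]


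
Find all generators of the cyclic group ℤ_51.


g generates ℤ_n iff gcd(g,n) = 1
Prime factors of 51: 3, 17
Generators are g ∈ {1,...,50} not divisible by any of these primes.
Generators: {1, 2, 4, 5, 7, 8, 10, 11, 13, 14, 16, 19, 20, 22, 23, 25, 26, 28, 29, 31, 32, 35, 37, 38, 40, 41, 43, 44, 46, 47, 49, 50}
Number of generators = φ(51) = 32

Generators of ℤ_51 = {1, 2, 4, 5, 7, 8, 10, 11, 13, 14, 16, 19, 20, 22, 23, 25, 26, 28, 29, 31, 32, 35, 37, 38, 40, 41, 43, 44, 46, 47, 49, 50}


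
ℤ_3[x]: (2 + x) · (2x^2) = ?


Expand and collect like terms; reduce coefficients mod 3:
x^0: 2·0 = 0 ≡ 0 (mod 3)
x^1: 2·0 + 1·0 = 0 ≡ 0 (mod 3)
x^2: 2·2 + 1·0 = 4 ≡ 1 (mod 3)
x^3: 1·2 = 2 ≡ 2 (mod 3)
Result: x^2 + 2x^3

f · g = x^2 + 2x^3


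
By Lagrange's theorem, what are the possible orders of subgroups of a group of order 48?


Lagrange's theorem: |H| divides |G|
|G| = 48
Divisors of 48: 1, 2, 3, 4, 6, 8, 12, 16, 24, 48

Possible subgroup orders: {1, 2, 3, 4, 6, 8, 12, 16, 24, 48}


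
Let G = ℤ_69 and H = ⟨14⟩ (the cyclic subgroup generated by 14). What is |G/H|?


|⟨14⟩| = n / gcd(14, 69) = 69 / 1 = 69
H is normal (ℤ_69 is abelian).
|G/H| = |G| / |H| = 69 / 69 = 1

|G/H| = 1


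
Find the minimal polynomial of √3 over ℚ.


√3 satisfies x² - 3 = 0, irreducible over ℚ since 3 is squarefree

Minimal polynomial: x² - 3


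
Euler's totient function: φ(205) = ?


Factor n: 205 = 5 × 41
φ(n) = n · ∏(1 - 1/p) over distinct primes p | n
φ(205) = 205 · (1 - 1/5) · (1 - 1/41) = 160

φ(205) = 160


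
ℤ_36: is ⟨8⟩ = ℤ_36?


g generates ℤ_n iff gcd(g, n) = 1
gcd(8, 36) = 4
Since gcd = 4 ≠ 1, ⟨8⟩ has order 9 < 36, so 8 is not a generator.

No, 8 does not generate ℤ_36


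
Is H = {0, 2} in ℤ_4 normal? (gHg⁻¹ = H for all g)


H = {0, 2} in ℤ_4
ℤ_4 is abelian; every subgroup of an abelian group is normal

Yes, normal subgroup


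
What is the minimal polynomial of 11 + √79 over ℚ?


Let α = 11 + √79. Then α - 11 = √79, so (α - 11)² = 79, giving α² - 22α + 42 = 0. Degree 2 and α ∉ ℚ, so this is the minimal polynomial.

Minimal polynomial: x² - 22x + 42


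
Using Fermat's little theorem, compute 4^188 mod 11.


Fermat's little theorem: if p is prime and gcd(a,p)=1, then a^(p-1) ≡ 1 (mod p)
p = 11 is prime, gcd(4,11) = 1
Reduce exponent: 188 mod 10 = 8
So 4^188 ≡ 4^8 (mod 11)
4^8 mod 11 = 9

4^188 ≡ 9 (mod 11)


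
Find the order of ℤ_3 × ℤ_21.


|A × B| = |A| · |B|
|ℤ_3 × ℤ_21| = 3 × 21 = 63

|ℤ_3 × ℤ_21| = 63


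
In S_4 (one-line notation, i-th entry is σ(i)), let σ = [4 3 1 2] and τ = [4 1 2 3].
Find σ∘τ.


σ∘τ: apply τ first, then σ
1 →τ 4 →σ 2
2 →τ 1 →σ 4
3 →τ 2 →σ 3
4 →τ 3 →σ 1

σ∘τ = [2 4 3 1]


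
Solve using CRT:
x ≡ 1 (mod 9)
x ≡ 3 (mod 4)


m₁ = 9, m₂ = 4, gcd = 1, so CRT applies. M = m₁·m₂ = 36
Let M₁ = M/m₁ = 4, M₂ = M/m₂ = 9
Find y₁ ≡ M₁⁻¹ (mod m₁): 4⁻¹ ≡ 7 (mod 9)
Find y₂ ≡ M₂⁻¹ (mod m₂): 9⁻¹ ≡ 1 (mod 4)
x = a₁·M₁·y₁ + a₂·M₂·y₂ = 1·4·7 + 3·9·1 = 55
Reduce mod 36: x ≡ 19
Check: 19 mod 9 = 1 ✓, 19 mod 4 = 3 ✓

x ≡ 19 (mod 36)


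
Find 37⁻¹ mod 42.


Use the extended Euclidean algorithm to write 1 = 37·s + 42·t; then s mod 42 is the inverse.
Euclidean algorithm:
  37 = 0·42 + 37
  42 = 1·37 + 5
  37 = 7·5 + 2
  5 = 2·2 + 1
  2 = 2·1 + 0
gcd(37,42) = 1
Back-substitution gives: 37·(-17) + 42·(15) = 1
So 37⁻¹ ≡ -17 ≡ 25 (mod 42)
Check: 37 × 25 = 925 ≡ 1 (mod 42) ✓

37⁻¹ ≡ 25 (mod 42)


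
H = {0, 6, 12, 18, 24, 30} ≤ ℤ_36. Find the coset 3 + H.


3 + H = {3 + h (mod 36) : h ∈ H}
3+0=3, 3+6=9, 3+12=15, 3+18=21, 3+24=27, 3+30=33

3 + H = {3, 9, 15, 21, 27, 33}


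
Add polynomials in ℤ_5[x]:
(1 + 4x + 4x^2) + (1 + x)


Add coefficients mod 5:
x^0: 1 + 1 = 2 (mod 5)
x^1: 4 + 1 = 0 (mod 5)
x^2: 4 + 0 = 4 (mod 5)
Result: 2 + 4x^2

f + g = 2 + 4x^2


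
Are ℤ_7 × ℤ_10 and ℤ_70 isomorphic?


Comparing ℤ_7 × ℤ_10 and ℤ_70:
gcd(7,10) = 1, so ℤ_7 × ℤ_10 ≅ ℤ_70 (CRT)

Yes, ℤ_7 × ℤ_10 ≅ ℤ_70


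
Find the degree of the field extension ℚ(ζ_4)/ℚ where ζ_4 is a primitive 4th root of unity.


[ℚ(ζ_n):ℚ] = deg Φ_n(x) = φ(n). Here φ(4) = 2

[ℚ(ζ_4)/ℚ where ζ_4 is a primitive 4th root of unity] = 2


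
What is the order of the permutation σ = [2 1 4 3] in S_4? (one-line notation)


Cycle decomposition: (1 2) (3 4)
Cycle lengths: 2, 2
Order = lcm(2, 2) = 2

ord(σ) = 2


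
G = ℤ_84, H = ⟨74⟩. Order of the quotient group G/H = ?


|⟨74⟩| = n / gcd(74, 84) = 84 / 2 = 42
H is normal (ℤ_84 is abelian).
|G/H| = |G| / |H| = 84 / 42 = 2

|G/H| = 2


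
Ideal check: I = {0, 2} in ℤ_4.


Check ideal conditions for I = {0, 2} in ℤ_4:
(1) I is an additive subgroup? Yes
(2) For r ∈ ℤ_4 and a ∈ I: r·a ∈ I? Yes

Yes, I is an ideal of ℤ_4


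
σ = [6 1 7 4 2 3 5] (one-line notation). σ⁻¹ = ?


To find σ⁻¹, swap domain and range:
σ(1) = 6 → σ⁻¹(6) = 1
σ(2) = 1 → σ⁻¹(1) = 2
σ(3) = 7 → σ⁻¹(7) = 3
σ(4) = 4 → σ⁻¹(4) = 4
σ(5) = 2 → σ⁻¹(2) = 5
σ(6) = 3 → σ⁻¹(3) = 6
σ(7) = 5 → σ⁻¹(5) = 7

σ⁻¹ = [2 5 6 4 7 1 3]


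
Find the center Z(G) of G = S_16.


Z(G) = {g ∈ G | gx = xg for all x ∈ G}
S_n is non-abelian for n ≥ 3; Z(S_16) is trivial

Z(S_16) = {e}


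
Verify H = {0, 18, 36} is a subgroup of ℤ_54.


Subgroup test for H = {0, 18, 36} in (ℤ_54, +):
(1) 0 ∈ H? Yes
(2) Closure: for all a,b ∈ H, (a+b) mod 54 ∈ H? Yes
(3) Inverses: for all a ∈ H, -a mod 54 ∈ H? Yes

Yes, H is a subgroup of ℤ_54


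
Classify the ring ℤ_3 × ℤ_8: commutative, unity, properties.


Direct product ring; commutative with unity (1,1); but (1,0)·(0,1) = (0,0) gives zero divisors, so not an integral domain
Commutative: Yes
Integral domain: No
Has unity: Yes

ℤ_3 × ℤ_8: Commutative=Yes, Unity=Yes


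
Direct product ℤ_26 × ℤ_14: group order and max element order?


|ℤ_26 × ℤ_14| = 26 × 14 = 364
Max element order = lcm(26,14) = 182
Cyclic? No (gcd=2)

|ℤ_26×ℤ_14| = 364, max element order = 182


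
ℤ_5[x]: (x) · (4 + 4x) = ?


Expand and collect like terms; reduce coefficients mod 5:
x^0: 0·4 = 0 ≡ 0 (mod 5)
x^1: 0·4 + 1·4 = 4 ≡ 4 (mod 5)
x^2: 1·4 = 4 ≡ 4 (mod 5)
Result: 4x + 4x^2

f · g = 4x + 4x^2


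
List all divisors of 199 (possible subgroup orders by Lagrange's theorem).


Lagrange's theorem: |H| divides |G|
|G| = 199
Divisors of 199: 1, 199

Possible subgroup orders: {1, 199}


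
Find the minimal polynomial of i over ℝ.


i satisfies x² + 1 = 0, irreducible over ℝ

Minimal polynomial: x² + 1


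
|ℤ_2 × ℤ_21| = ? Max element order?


|ℤ_2 × ℤ_21| = 2 × 21 = 42
Max element order = lcm(2,21) = 42
Cyclic? Yes (gcd=1)

|ℤ_2×ℤ_21| = 42, max element order = 42


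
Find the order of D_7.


|D_n| = 2n (n rotations and n reflections)
|D_7| = 2×7 = 14

|D_7| = 14


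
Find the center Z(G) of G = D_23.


Z(G) = {g ∈ G | gx = xg for all x ∈ G}
For odd n, Z(D_n) = {e}: no nontrivial rotation commutes with all reflections

Z(D_23) = {e}


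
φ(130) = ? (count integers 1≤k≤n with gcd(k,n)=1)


Factor n: 130 = 2 × 5 × 13
φ(n) = n · ∏(1 - 1/p) over distinct primes p | n
φ(130) = 130 · (1 - 1/2) · (1 - 1/5) · (1 - 1/13) = 48

φ(130) = 48
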